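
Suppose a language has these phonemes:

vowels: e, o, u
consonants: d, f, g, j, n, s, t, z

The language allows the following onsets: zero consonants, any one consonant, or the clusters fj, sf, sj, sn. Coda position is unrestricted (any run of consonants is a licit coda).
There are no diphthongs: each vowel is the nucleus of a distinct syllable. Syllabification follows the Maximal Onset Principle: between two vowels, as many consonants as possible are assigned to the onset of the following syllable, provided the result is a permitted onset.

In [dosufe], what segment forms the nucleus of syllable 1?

o

Nuclei (vowels): o, u, e → 3 syllables.
The first nucleus (vowel 1 from the left) is /o/.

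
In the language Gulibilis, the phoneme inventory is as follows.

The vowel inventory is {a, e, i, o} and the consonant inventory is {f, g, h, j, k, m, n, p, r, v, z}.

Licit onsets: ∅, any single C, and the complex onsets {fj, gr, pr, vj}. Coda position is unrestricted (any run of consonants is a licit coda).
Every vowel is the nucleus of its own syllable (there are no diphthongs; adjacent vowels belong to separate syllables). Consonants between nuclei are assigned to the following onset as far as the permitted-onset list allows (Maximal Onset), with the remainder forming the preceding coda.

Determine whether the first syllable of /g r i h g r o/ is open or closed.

closed

The vowels are i, o — 2 nuclei, so 2 syllables.
V1 /i/ – V2 /o/: cluster /hgr/ — the longest permitted-onset suffix is /gr/; onset = /gr/, preceding coda = /h/.
Syllabification: grih.gro.
Syllable 1 is /grih/ with coda /h/, so it is closed.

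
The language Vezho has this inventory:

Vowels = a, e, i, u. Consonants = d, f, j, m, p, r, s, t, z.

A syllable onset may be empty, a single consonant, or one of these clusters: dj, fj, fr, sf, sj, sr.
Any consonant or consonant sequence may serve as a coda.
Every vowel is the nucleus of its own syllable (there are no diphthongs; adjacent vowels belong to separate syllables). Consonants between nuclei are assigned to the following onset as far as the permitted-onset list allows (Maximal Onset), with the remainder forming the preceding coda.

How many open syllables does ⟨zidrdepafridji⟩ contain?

The vowels are i, e, a, i, i — 5 nuclei, so 5 syllables.
σ1/σ2 boundary: cluster /drd/ — the longest permitted-onset suffix is /d/; onset = /d/, preceding coda = /dr/.
σ2/σ3 boundary: just /p/ — single C goes to the following onset.
σ3/σ4 boundary: cluster /fr/ — /fr/ is itself a permitted onset, so the whole cluster goes right; preceding coda = ∅.
σ4/σ5 boundary: /dj/ is a licit onset in full, so it all attaches to the next syllable.
Putting it together: zidr.de.pa.fri.dji.
Classifying each syllable: /zidr/ (closed), /de/ (open), /pa/ (open), /fri/ (open), /dji/ (open).
Open syllables: 4.

4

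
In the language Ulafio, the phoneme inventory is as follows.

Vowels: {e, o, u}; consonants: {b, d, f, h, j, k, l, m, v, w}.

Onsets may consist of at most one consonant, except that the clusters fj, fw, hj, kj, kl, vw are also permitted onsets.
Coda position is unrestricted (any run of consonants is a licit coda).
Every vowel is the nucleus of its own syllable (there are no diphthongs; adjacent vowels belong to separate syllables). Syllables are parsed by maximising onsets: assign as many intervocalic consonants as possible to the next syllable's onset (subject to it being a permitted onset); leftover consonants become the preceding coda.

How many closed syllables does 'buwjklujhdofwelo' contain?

2

Nuclei (vowels): u, u, o, e, o → 5 syllables.
σ1/σ2 boundary: cluster /wjkl/ — the longest permitted-onset suffix is /kl/; onset = /kl/, preceding coda = /wj/.
σ2/σ3 boundary: /jhd/; trying suffixes from longest down, /d/ is the first permitted one, so coda /jh/ | onset /d/.
σ3/σ4 boundary: /fw/ — entire cluster is a permitted onset → onset /fw/, coda ∅.
σ4/σ5 boundary: /l/ → onset of the next syllable (single consonants are always licit onsets).
Putting it together: buwj.klujh.do.fwe.lo.
Classifying each syllable: /buwj/ (closed), /klujh/ (closed), /do/ (open), /fwe/ (open), /lo/ (open).
Closed syllables: 2.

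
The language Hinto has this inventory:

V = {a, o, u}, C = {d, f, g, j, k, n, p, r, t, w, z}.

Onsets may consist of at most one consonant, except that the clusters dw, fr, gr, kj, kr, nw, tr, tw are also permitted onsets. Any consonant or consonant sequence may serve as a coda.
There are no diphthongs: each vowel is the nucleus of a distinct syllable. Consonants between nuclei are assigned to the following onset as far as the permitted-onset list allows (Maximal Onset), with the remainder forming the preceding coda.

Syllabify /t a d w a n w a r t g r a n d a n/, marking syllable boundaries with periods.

ta.dwa.nwart.gran.dan

The vowels are a, a, a, a, a — 5 nuclei, so 5 syllables.
V1 /a/ – V2 /a/: /dw/ — entire cluster is a permitted onset → onset /dw/, coda ∅.
V2 /a/ – V3 /a/: cluster /nw/ — /nw/ is itself a permitted onset, so the whole cluster goes right; preceding coda = ∅.
V3 /a/ – V4 /a/: /rtgr/ splits as /rt/ + /gr/ (/gr/ is the longest suffix that is a licit onset).
V4 /a/ – V5 /a/: /nd/ — longest licit onset from the right is /d/, leaving /n/ as coda.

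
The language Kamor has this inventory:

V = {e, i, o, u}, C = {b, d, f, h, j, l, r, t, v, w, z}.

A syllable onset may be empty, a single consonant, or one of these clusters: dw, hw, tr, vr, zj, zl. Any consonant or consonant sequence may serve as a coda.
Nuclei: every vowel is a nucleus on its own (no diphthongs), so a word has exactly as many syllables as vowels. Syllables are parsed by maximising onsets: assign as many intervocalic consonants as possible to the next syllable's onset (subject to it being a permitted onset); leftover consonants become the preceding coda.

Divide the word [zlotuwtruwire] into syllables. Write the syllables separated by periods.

zlo.tuw.tru.wi.re

Vowels present: o, u, u, i, e; each is a nucleus, giving 5 syllables.
V1 /o/ – V2 /u/: just /t/ — single C goes to the following onset.
V2 /u/ – V3 /u/: /wtr/; trying suffixes from longest down, /tr/ is the first permitted one, so coda /w/ | onset /tr/.
V3 /u/ – V4 /i/: just /w/ — single C goes to the following onset.
V4 /i/ – V5 /e/: /r/ → onset of the next syllable (single consonants are always licit onsets).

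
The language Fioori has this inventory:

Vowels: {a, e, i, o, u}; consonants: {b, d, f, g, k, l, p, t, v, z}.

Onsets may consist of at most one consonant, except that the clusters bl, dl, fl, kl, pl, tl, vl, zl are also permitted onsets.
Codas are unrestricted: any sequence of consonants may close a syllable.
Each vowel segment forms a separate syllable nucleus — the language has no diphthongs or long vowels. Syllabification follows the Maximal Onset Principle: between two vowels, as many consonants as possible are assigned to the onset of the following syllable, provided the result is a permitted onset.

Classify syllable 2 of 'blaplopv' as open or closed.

The vowels are a, o — 2 nuclei, so 2 syllables.
σ1/σ2 boundary: /pl/ is a licit onset in full, so it all attaches to the next syllable.
Putting it together: bla.plopv.
Syllable 2 is /plopv/ with coda /pv/, so it is closed.

closed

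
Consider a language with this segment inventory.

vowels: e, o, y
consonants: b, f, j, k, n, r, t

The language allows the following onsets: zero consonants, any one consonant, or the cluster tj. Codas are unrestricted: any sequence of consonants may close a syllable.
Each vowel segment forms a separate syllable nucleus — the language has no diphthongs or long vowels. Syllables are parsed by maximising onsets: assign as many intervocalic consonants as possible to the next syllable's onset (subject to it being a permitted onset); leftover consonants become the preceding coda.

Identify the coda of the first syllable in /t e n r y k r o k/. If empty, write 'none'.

Vowels present: e, y, o; each is a nucleus, giving 3 syllables.
Between /e/ (V1) and /y/ (V2): /nr/ — longest licit onset from the right is /r/, leaving /n/ as coda.
Between /y/ (V2) and /o/ (V3): /kr/ — longest licit onset from the right is /r/, leaving /k/ as coda.
Putting it together: ten.ryk.rok.
Syllable 1 is /ten/: onset /t/, nucleus /e/, coda /n/.

n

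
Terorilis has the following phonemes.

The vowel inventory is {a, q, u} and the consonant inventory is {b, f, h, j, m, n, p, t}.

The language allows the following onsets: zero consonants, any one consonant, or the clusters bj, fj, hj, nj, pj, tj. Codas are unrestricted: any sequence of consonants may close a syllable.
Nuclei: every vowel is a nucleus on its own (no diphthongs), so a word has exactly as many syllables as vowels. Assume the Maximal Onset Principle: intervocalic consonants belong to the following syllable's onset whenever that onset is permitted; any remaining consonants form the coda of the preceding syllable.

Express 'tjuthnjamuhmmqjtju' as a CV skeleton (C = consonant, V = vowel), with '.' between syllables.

Vowels present: u, a, u, q, u; each is a nucleus, giving 5 syllables.
σ1/σ2 boundary: cluster /thnj/ — the longest permitted-onset suffix is /nj/; onset = /nj/, preceding coda = /th/.
σ2/σ3 boundary: just /m/ — single C goes to the following onset.
σ3/σ4 boundary: /hmm/ — longest licit onset from the right is /m/, leaving /hm/ as coda.
σ4/σ5 boundary: /jtj/ — longest licit onset from the right is /tj/, leaving /j/ as coda.
Result: tjuth.nja.muhm.mqj.tju.
Mapping each syllable to C/V: /tjuth/ → CCVCC, /nja/ → CCV, /muhm/ → CVCC, /mqj/ → CVC, /tju/ → CCV.

CCVCC.CCV.CVCC.CVC.CCV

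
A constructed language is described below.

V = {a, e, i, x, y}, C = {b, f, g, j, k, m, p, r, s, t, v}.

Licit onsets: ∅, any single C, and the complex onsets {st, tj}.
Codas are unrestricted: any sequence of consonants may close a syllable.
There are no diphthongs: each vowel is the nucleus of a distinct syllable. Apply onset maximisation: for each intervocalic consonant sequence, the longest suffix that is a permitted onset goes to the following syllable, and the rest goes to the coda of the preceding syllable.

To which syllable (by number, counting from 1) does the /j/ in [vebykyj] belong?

Vowels present: e, y, y; each is a nucleus, giving 3 syllables.
/e…y/ gap (V1→V2): /b/ → onset of the next syllable (single consonants are always licit onsets).
/y…y/ gap (V2→V3): /k/ is a single consonant, so it becomes the next onset.
So the parse is ve.by.kyj.
The /j/ is in the coda of syllable 3 (/kyj/).

3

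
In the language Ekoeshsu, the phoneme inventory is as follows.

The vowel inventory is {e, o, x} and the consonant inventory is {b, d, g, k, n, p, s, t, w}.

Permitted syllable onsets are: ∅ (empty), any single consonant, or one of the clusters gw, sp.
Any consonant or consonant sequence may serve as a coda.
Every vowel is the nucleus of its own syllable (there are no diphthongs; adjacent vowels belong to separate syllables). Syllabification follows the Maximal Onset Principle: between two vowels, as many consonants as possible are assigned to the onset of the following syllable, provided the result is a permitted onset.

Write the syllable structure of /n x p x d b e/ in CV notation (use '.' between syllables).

CV.CVC.CV

Nuclei (vowels): x, x, e → 3 syllables.
/x…x/ gap (V1→V2): /p/ is a single consonant, so it becomes the next onset.
/x…e/ gap (V2→V3): cluster /db/ — the longest permitted-onset suffix is /b/; onset = /b/, preceding coda = /d/.
So the parse is nx.pxd.be.
Mapping each syllable to C/V: /nx/ → CV, /pxd/ → CVC, /be/ → CV.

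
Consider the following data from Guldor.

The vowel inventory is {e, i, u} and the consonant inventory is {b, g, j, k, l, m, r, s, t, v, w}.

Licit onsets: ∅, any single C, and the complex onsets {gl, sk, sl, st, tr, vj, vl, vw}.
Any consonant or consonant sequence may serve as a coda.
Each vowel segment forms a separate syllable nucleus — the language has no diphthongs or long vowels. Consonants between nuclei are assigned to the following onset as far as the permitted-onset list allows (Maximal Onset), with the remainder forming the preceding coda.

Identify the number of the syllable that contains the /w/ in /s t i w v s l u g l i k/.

1

The vowels are i, u, i — 3 nuclei, so 3 syllables.
/i…u/ gap (V1→V2): cluster /wvsl/ — the longest permitted-onset suffix is /sl/; onset = /sl/, preceding coda = /wv/.
/u…i/ gap (V2→V3): /gl/ is a licit onset in full, so it all attaches to the next syllable.
Putting it together: stiwv.slu.glik.
The /w/ is in the coda of syllable 1 (/stiwv/).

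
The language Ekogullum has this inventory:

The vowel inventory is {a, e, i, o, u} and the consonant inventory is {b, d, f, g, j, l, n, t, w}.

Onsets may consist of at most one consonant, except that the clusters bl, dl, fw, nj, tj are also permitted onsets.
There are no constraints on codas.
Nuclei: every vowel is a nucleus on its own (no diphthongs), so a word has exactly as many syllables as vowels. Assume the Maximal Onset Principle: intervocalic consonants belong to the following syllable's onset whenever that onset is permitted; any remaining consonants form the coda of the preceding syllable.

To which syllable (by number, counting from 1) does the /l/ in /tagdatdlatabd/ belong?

Nuclei (vowels): a, a, a, a → 4 syllables.
V1 /a/ – V2 /a/: /gd/; trying suffixes from longest down, /d/ is the first permitted one, so coda /g/ | onset /d/.
V2 /a/ – V3 /a/: cluster /tdl/ — the longest permitted-onset suffix is /dl/; onset = /dl/, preceding coda = /t/.
V3 /a/ – V4 /a/: /t/ → onset of the next syllable (single consonants are always licit onsets).
Result: tag.dat.dla.tabd.
The /l/ is in the onset of syllable 3 (/dla/).

3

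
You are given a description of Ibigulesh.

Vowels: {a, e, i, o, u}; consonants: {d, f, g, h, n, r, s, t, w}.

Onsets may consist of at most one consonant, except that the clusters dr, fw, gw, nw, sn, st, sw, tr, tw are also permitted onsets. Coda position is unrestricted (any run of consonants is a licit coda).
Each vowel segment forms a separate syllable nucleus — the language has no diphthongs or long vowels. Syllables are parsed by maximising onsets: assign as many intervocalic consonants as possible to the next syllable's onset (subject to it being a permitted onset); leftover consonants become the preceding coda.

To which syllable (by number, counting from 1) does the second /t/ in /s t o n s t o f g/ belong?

2

The vowels are o, o — 2 nuclei, so 2 syllables.
V1 /o/ – V2 /o/: cluster /nst/ — the longest permitted-onset suffix is /st/; onset = /st/, preceding coda = /n/.
Putting it together: ston.stofg.
The second /t/ is in the onset of syllable 2 (/stofg/).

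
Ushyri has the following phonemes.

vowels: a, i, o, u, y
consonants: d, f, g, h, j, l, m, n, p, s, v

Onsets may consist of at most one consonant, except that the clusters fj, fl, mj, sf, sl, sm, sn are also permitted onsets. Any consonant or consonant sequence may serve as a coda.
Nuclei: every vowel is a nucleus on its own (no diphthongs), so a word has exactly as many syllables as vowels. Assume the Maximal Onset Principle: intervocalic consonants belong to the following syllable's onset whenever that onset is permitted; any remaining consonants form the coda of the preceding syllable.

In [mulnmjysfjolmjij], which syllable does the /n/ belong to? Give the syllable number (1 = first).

Vowels present: u, y, o, i; each is a nucleus, giving 4 syllables.
/u…y/ gap (V1→V2): /lnmj/ splits as /ln/ + /mj/ (/mj/ is the longest suffix that is a licit onset).
/y…o/ gap (V2→V3): cluster /sfj/ — the longest permitted-onset suffix is /fj/; onset = /fj/, preceding coda = /s/.
/o…i/ gap (V3→V4): /lmj/; trying suffixes from longest down, /mj/ is the first permitted one, so coda /l/ | onset /mj/.
So the parse is muln.mjys.fjol.mjij.
The /n/ is in the coda of syllable 1 (/muln/).

1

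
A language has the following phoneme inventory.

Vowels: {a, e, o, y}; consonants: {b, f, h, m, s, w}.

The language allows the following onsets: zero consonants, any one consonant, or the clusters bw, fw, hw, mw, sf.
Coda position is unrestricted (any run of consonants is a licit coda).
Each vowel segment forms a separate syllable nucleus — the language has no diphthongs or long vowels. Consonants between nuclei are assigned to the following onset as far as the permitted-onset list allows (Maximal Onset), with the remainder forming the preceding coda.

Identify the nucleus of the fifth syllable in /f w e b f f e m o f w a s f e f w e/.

The vowels are e, e, o, a, e, e — 6 nuclei, so 6 syllables.
The fifth nucleus (vowel 5 from the left) is /e/.

e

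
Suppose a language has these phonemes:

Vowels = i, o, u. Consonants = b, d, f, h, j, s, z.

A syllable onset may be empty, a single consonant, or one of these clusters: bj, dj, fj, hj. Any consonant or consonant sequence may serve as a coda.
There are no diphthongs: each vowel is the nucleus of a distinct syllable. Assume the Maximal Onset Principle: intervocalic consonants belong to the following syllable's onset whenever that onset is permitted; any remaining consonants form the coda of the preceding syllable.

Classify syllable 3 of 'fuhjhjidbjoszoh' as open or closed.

closed

Nuclei (vowels): u, i, o, o → 4 syllables.
V1 /u/ – V2 /i/: cluster /hjhj/ — the longest permitted-onset suffix is /hj/; onset = /hj/, preceding coda = /hj/.
V2 /i/ – V3 /o/: /dbj/ splits as /d/ + /bj/ (/bj/ is the longest suffix that is a licit onset).
V3 /o/ – V4 /o/: /sz/ — longest licit onset from the right is /z/, leaving /s/ as coda.
Putting it together: fuhj.hjid.bjos.zoh.
Syllable 3 is /bjos/ with coda /s/, so it is closed.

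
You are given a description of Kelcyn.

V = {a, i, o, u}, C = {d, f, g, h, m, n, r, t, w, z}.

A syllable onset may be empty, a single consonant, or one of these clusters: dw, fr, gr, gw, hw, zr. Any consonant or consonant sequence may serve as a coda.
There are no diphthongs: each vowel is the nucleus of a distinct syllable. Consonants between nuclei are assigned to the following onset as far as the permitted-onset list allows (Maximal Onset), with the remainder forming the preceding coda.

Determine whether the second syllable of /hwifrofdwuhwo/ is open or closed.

Vowels present: i, o, u, o; each is a nucleus, giving 4 syllables.
/i…o/ gap (V1→V2): /fr/ — entire cluster is a permitted onset → onset /fr/, coda ∅.
/o…u/ gap (V2→V3): /fdw/ — longest licit onset from the right is /dw/, leaving /f/ as coda.
/u…o/ gap (V3→V4): /hw/ is a licit onset in full, so it all attaches to the next syllable.
Syllabification: hwi.frof.dwu.hwo.
Syllable 2 is /frof/ with coda /f/, so it is closed.

closed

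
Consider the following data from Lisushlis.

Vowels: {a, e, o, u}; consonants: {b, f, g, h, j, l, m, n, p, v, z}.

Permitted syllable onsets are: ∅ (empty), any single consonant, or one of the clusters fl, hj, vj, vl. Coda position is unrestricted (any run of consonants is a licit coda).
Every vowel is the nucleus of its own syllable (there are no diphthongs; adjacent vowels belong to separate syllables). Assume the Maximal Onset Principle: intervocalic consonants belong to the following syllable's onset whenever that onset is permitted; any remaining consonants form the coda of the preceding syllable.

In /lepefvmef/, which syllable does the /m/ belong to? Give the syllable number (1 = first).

Nuclei (vowels): e, e, e → 3 syllables.
V1 /e/ – V2 /e/: /p/ is a single consonant, so it becomes the next onset.
V2 /e/ – V3 /e/: /fvm/ splits as /fv/ + /m/ (/m/ is the longest suffix that is a licit onset).
Syllabification: le.pefv.mef.
The /m/ is in the onset of syllable 3 (/mef/).

3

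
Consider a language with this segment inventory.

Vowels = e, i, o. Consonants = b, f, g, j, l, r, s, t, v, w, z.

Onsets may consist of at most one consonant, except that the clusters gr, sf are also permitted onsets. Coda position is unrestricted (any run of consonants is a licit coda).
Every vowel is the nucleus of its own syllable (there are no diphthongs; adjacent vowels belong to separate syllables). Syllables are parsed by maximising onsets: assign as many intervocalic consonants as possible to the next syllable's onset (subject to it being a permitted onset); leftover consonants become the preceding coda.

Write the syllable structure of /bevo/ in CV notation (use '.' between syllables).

CV.CV

Vowels present: e, o; each is a nucleus, giving 2 syllables.
V1 /e/ – V2 /o/: just /v/ — single C goes to the following onset.
Syllabification: be.vo.
Mapping each syllable to C/V: /be/ → CV, /vo/ → CV.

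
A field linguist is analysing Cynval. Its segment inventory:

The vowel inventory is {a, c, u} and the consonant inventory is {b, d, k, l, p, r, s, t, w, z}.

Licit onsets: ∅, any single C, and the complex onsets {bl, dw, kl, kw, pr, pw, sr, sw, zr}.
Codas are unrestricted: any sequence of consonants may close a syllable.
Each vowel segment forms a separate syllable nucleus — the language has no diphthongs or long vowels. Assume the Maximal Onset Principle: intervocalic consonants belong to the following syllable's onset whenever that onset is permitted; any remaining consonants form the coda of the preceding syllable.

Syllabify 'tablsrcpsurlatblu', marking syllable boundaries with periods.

tabl.srcp.sur.lat.blu

The vowels are a, c, u, a, u — 5 nuclei, so 5 syllables.
Between /a/ (V1) and /c/ (V2): /blsr/ splits as /bl/ + /sr/ (/sr/ is the longest suffix that is a licit onset).
Between /c/ (V2) and /u/ (V3): /ps/ splits as /p/ + /s/ (/s/ is the longest suffix that is a licit onset).
Between /u/ (V3) and /a/ (V4): /rl/ splits as /r/ + /l/ (/l/ is the longest suffix that is a licit onset).
Between /a/ (V4) and /u/ (V5): cluster /tbl/ — the longest permitted-onset suffix is /bl/; onset = /bl/, preceding coda = /t/.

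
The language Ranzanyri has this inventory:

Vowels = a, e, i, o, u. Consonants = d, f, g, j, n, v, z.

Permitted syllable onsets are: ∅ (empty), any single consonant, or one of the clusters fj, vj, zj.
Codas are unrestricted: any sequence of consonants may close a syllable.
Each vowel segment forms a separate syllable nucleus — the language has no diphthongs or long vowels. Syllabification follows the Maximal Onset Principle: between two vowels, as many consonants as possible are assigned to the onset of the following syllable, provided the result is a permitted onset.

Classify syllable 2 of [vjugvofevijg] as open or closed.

Nuclei (vowels): u, o, e, i → 4 syllables.
Between /u/ (V1) and /o/ (V2): /gv/ — longest licit onset from the right is /v/, leaving /g/ as coda.
Between /o/ (V2) and /e/ (V3): just /f/ — single C goes to the following onset.
Between /e/ (V3) and /i/ (V4): /v/ is a single consonant, so it becomes the next onset.
Result: vjug.vo.fe.vijg.
Syllable 2 is /vo/; it ends in its nucleus with no coda, so it is open.

open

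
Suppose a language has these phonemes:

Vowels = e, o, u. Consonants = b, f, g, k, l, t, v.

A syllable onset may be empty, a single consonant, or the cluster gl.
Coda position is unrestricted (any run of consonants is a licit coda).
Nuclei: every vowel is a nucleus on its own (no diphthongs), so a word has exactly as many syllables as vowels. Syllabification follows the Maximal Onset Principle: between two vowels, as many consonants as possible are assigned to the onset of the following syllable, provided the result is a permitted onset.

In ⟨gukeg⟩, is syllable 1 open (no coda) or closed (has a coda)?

open

The vowels are u, e — 2 nuclei, so 2 syllables.
σ1/σ2 boundary: /k/ is a single consonant, so it becomes the next onset.
Syllabification: gu.keg.
Syllable 1 is /gu/; it ends in its nucleus with no coda, so it is open.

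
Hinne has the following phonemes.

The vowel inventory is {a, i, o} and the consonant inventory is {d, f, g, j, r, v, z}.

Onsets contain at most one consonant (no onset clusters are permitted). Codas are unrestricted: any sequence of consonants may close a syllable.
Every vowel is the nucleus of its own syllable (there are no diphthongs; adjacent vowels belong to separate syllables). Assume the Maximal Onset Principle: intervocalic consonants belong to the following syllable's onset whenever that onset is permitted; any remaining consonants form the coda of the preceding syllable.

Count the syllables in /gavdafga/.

3

Vowels present: a, a, a; each is a nucleus, giving 3 syllables.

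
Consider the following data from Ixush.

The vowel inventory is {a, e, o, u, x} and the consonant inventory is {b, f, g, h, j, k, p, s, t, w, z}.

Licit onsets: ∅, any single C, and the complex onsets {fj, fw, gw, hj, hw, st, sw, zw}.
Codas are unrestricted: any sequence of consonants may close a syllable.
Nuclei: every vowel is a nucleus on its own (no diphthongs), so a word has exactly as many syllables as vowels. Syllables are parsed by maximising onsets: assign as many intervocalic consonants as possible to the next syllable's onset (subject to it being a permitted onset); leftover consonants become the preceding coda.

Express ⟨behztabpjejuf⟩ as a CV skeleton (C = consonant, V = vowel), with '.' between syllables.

CVCC.CVCC.CV.CVC

Vowels present: e, a, e, u; each is a nucleus, giving 4 syllables.
Between /e/ (V1) and /a/ (V2): /hzt/; trying suffixes from longest down, /t/ is the first permitted one, so coda /hz/ | onset /t/.
Between /a/ (V2) and /e/ (V3): /bpj/ — longest licit onset from the right is /j/, leaving /bp/ as coda.
Between /e/ (V3) and /u/ (V4): just /j/ — single C goes to the following onset.
Syllabification: behz.tabp.je.juf.
Mapping each syllable to C/V: /behz/ → CVCC, /tabp/ → CVCC, /je/ → CV, /juf/ → CVC.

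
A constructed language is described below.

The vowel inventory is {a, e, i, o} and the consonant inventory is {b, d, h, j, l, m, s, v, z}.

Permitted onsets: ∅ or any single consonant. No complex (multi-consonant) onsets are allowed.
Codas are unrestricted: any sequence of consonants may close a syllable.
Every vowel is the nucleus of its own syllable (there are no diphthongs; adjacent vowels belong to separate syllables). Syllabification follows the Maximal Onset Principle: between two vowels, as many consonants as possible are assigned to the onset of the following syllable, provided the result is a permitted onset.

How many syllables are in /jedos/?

Vowels present: e, o; each is a nucleus, giving 2 syllables.

2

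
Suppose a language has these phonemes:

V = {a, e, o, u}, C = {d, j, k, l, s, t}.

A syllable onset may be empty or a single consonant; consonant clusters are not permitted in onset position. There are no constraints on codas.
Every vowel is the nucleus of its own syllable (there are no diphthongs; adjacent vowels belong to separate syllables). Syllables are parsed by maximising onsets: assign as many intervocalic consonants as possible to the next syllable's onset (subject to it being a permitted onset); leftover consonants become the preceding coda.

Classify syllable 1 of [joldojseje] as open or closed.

closed

Vowels present: o, o, e, e; each is a nucleus, giving 4 syllables.
/o…o/ gap (V1→V2): /ld/; trying suffixes from longest down, /d/ is the first permitted one, so coda /l/ | onset /d/.
/o…e/ gap (V2→V3): /js/ — longest licit onset from the right is /s/, leaving /j/ as coda.
/e…e/ gap (V3→V4): just /j/ — single C goes to the following onset.
So the parse is jol.doj.se.je.
Syllable 1 is /jol/ with coda /l/, so it is closed.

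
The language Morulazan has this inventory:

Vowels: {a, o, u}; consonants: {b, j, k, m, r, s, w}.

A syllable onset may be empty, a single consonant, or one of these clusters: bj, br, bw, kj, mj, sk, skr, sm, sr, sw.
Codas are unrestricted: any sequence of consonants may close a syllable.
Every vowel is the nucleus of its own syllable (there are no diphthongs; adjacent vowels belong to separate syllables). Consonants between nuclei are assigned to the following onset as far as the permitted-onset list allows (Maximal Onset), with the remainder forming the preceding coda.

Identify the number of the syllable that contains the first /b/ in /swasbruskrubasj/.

Nuclei (vowels): a, u, u, a → 4 syllables.
V1 /a/ – V2 /u/: /sbr/ splits as /s/ + /br/ (/br/ is the longest suffix that is a licit onset).
V2 /u/ – V3 /u/: cluster /skr/ — /skr/ is itself a permitted onset, so the whole cluster goes right; preceding coda = ∅.
V3 /u/ – V4 /a/: /b/ is a single consonant, so it becomes the next onset.
Syllabification: swas.bru.skru.basj.
The first /b/ is in the onset of syllable 2 (/bru/).

2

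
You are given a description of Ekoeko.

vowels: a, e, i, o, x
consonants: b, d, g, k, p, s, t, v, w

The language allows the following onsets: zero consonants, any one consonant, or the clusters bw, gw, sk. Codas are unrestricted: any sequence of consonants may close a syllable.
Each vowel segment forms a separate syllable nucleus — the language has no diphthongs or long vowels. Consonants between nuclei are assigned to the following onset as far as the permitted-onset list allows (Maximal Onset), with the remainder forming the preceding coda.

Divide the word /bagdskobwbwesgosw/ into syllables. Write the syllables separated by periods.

bagd.skobw.bwes.gosw

Vowels present: a, o, e, o; each is a nucleus, giving 4 syllables.
Between /a/ (V1) and /o/ (V2): /gdsk/ — longest licit onset from the right is /sk/, leaving /gd/ as coda.
Between /o/ (V2) and /e/ (V3): /bwbw/ — longest licit onset from the right is /bw/, leaving /bw/ as coda.
Between /e/ (V3) and /o/ (V4): /sg/ splits as /s/ + /g/ (/g/ is the longest suffix that is a licit onset).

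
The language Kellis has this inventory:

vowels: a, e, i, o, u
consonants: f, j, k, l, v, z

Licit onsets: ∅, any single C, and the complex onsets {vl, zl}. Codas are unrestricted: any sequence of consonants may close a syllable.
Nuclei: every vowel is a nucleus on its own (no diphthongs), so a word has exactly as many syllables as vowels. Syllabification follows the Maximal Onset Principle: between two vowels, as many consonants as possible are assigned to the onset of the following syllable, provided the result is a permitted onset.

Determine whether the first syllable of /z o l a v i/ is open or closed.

Nuclei (vowels): o, a, i → 3 syllables.
/o…a/ gap (V1→V2): /l/ is a single consonant, so it becomes the next onset.
/a…i/ gap (V2→V3): just /v/ — single C goes to the following onset.
Syllabification: zo.la.vi.
Syllable 1 is /zo/; it ends in its nucleus with no coda, so it is open.

open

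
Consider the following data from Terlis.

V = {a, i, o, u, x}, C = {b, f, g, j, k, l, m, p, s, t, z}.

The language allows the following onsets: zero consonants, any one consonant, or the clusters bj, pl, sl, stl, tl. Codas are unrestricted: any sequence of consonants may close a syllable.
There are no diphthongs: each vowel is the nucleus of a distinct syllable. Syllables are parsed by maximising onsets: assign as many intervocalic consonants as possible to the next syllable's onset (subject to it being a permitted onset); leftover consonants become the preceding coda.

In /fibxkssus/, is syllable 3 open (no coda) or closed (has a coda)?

Nuclei (vowels): i, x, u → 3 syllables.
V1 /i/ – V2 /x/: /b/ → onset of the next syllable (single consonants are always licit onsets).
V2 /x/ – V3 /u/: /kss/ splits as /ks/ + /s/ (/s/ is the longest suffix that is a licit onset).
Syllabification: fi.bxks.sus.
Syllable 3 is /sus/ with coda /s/, so it is closed.

closed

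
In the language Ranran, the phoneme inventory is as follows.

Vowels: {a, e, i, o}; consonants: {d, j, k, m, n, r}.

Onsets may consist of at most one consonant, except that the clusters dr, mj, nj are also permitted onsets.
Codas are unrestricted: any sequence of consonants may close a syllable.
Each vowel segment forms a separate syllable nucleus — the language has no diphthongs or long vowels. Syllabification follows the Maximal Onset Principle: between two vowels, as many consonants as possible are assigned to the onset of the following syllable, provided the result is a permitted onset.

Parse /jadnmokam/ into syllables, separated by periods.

Nuclei (vowels): a, o, a → 3 syllables.
σ1/σ2 boundary: /dnm/; trying suffixes from longest down, /m/ is the first permitted one, so coda /dn/ | onset /m/.
σ2/σ3 boundary: /k/ → onset of the next syllable (single consonants are always licit onsets).

jadn.mo.kam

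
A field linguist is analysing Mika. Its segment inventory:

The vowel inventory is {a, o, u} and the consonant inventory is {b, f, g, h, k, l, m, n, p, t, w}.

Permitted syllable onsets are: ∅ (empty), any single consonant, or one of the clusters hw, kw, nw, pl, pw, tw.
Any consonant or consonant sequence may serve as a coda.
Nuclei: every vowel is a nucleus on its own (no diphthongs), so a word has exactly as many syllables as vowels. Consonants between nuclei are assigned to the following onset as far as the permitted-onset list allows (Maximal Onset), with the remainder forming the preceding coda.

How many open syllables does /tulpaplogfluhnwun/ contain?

1

Vowels present: u, a, o, u, u; each is a nucleus, giving 5 syllables.
σ1/σ2 boundary: /lp/; trying suffixes from longest down, /p/ is the first permitted one, so coda /l/ | onset /p/.
σ2/σ3 boundary: /pl/ is a licit onset in full, so it all attaches to the next syllable.
σ3/σ4 boundary: cluster /gfl/ — the longest permitted-onset suffix is /l/; onset = /l/, preceding coda = /gf/.
σ4/σ5 boundary: /hnw/ splits as /h/ + /nw/ (/nw/ is the longest suffix that is a licit onset).
Result: tul.pa.plogf.luh.nwun.
Classifying each syllable: /tul/ (closed), /pa/ (open), /plogf/ (closed), /luh/ (closed), /nwun/ (closed).
Open syllables: 1.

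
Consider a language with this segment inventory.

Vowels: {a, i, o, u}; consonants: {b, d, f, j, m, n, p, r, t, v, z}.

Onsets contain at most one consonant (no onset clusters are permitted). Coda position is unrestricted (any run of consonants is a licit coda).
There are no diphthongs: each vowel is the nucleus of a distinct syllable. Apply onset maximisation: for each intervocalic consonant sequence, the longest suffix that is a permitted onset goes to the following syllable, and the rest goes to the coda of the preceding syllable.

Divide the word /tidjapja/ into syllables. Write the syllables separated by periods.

Nuclei (vowels): i, a, a → 3 syllables.
V1 /i/ – V2 /a/: /dj/; trying suffixes from longest down, /j/ is the first permitted one, so coda /d/ | onset /j/.
V2 /a/ – V3 /a/: cluster /pj/ — the longest permitted-onset suffix is /j/; onset = /j/, preceding coda = /p/.

tid.jap.ja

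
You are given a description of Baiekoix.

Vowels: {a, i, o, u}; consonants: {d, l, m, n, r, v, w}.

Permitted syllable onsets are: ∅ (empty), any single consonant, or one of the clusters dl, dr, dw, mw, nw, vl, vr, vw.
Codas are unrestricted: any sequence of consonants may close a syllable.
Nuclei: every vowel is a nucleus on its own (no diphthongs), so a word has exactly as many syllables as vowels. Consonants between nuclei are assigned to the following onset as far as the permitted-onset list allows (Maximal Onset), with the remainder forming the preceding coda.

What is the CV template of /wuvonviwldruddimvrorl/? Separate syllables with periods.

The vowels are u, o, i, u, i, o — 6 nuclei, so 6 syllables.
V1 /u/ – V2 /o/: /v/ is a single consonant, so it becomes the next onset.
V2 /o/ – V3 /i/: /nv/ — longest licit onset from the right is /v/, leaving /n/ as coda.
V3 /i/ – V4 /u/: cluster /wldr/ — the longest permitted-onset suffix is /dr/; onset = /dr/, preceding coda = /wl/.
V4 /u/ – V5 /i/: /dd/; trying suffixes from longest down, /d/ is the first permitted one, so coda /d/ | onset /d/.
V5 /i/ – V6 /o/: /mvr/ splits as /m/ + /vr/ (/vr/ is the longest suffix that is a licit onset).
Result: wu.von.viwl.drud.dim.vrorl.
Mapping each syllable to C/V: /wu/ → CV, /von/ → CVC, /viwl/ → CVCC, /drud/ → CCVC, /dim/ → CVC, /vrorl/ → CCVCC.

CV.CVC.CVCC.CCVC.CVC.CCVCC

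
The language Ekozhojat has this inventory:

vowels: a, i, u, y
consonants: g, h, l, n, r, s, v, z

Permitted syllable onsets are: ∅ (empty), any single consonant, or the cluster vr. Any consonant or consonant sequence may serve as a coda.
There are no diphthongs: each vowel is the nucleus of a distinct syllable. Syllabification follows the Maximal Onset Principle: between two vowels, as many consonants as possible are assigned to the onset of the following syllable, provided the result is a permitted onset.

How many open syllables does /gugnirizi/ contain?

Vowels present: u, i, i, i; each is a nucleus, giving 4 syllables.
Between /u/ (V1) and /i/ (V2): /gn/; trying suffixes from longest down, /n/ is the first permitted one, so coda /g/ | onset /n/.
Between /i/ (V2) and /i/ (V3): /r/ is a single consonant, so it becomes the next onset.
Between /i/ (V3) and /i/ (V4): /z/ → onset of the next syllable (single consonants are always licit onsets).
Putting it together: gug.ni.ri.zi.
Classifying each syllable: /gug/ (closed), /ni/ (open), /ri/ (open), /zi/ (open).
Open syllables: 3.

3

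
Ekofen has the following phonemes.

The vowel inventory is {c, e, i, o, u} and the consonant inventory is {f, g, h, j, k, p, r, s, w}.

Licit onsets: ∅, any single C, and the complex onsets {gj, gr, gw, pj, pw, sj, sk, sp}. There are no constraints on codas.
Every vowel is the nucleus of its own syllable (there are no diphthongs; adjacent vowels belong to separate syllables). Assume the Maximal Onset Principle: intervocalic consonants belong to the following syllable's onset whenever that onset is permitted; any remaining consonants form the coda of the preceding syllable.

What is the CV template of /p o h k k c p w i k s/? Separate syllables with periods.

CVCC.CV.CCVCC

The vowels are o, c, i — 3 nuclei, so 3 syllables.
/o…c/ gap (V1→V2): /hkk/ splits as /hk/ + /k/ (/k/ is the longest suffix that is a licit onset).
/c…i/ gap (V2→V3): cluster /pw/ — /pw/ is itself a permitted onset, so the whole cluster goes right; preceding coda = ∅.
Putting it together: pohk.kc.pwiks.
Mapping each syllable to C/V: /pohk/ → CVCC, /kc/ → CV, /pwiks/ → CCVCC.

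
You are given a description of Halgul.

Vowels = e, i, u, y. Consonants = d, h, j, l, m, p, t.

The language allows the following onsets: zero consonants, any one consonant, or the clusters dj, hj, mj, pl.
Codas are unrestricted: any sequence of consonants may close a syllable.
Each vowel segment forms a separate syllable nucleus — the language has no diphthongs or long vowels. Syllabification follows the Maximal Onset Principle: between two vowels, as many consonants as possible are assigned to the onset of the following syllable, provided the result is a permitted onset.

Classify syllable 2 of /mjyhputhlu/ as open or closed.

closed

The vowels are y, u, u — 3 nuclei, so 3 syllables.
σ1/σ2 boundary: /hp/ — longest licit onset from the right is /p/, leaving /h/ as coda.
σ2/σ3 boundary: /thl/ splits as /th/ + /l/ (/l/ is the longest suffix that is a licit onset).
Result: mjyh.puth.lu.
Syllable 2 is /puth/ with coda /th/, so it is closed.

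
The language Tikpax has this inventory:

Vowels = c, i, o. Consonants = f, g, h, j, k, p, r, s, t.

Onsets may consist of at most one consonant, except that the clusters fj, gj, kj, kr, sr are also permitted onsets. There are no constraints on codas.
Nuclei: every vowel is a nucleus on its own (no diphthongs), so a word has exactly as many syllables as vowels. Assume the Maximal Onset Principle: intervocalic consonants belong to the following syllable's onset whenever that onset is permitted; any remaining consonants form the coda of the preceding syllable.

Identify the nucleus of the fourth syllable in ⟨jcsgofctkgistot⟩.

i

Nuclei (vowels): c, o, c, i, o → 5 syllables.
The fourth nucleus (vowel 4 from the left) is /i/.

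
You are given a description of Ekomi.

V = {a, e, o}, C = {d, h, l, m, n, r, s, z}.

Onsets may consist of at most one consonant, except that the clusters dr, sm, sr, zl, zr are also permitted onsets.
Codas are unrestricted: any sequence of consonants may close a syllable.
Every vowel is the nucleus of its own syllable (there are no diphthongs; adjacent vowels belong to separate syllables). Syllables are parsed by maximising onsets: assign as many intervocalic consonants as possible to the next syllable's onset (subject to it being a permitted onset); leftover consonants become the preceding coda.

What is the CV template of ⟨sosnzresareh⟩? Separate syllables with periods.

CVCC.CCV.CV.CVC

Vowels present: o, e, a, e; each is a nucleus, giving 4 syllables.
Between /o/ (V1) and /e/ (V2): /snzr/ — longest licit onset from the right is /zr/, leaving /sn/ as coda.
Between /e/ (V2) and /a/ (V3): /s/ → onset of the next syllable (single consonants are always licit onsets).
Between /a/ (V3) and /e/ (V4): /r/ is a single consonant, so it becomes the next onset.
Putting it together: sosn.zre.sa.reh.
Mapping each syllable to C/V: /sosn/ → CVCC, /zre/ → CCV, /sa/ → CV, /reh/ → CVC.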